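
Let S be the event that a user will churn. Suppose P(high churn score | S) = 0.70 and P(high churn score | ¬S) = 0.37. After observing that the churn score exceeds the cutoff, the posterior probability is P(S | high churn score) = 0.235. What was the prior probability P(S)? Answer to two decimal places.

In odds form, posterior odds = prior odds × likelihood ratio, so prior odds = posterior odds ÷ LR.
Posterior odds = 0.235/(1−0.235) = 0.3072. LR = 0.70/0.37 = 1.8919.
Prior odds = 0.3072/1.8919 = 0.1624, so P(S) = 0.1624/(1+0.1624) ≈ 0.14.

P(S) = 0.14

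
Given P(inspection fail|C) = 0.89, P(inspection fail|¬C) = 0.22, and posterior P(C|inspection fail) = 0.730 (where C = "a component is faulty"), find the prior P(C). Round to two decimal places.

P(C) = 0.40

In odds form, posterior odds = prior odds × likelihood ratio, so prior odds = posterior odds ÷ LR.
Posterior odds = 0.730/(1−0.730) = 2.7037. LR = 0.89/0.22 = 4.0455.
Prior odds = 2.7037/4.0455 = 0.6683, so P(C) = 0.6683/(1+0.6683) ≈ 0.40.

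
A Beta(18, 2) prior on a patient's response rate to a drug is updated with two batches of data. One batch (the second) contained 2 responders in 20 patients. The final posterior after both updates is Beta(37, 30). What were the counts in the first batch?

17 responders and 10 non-responders

Sequential conjugate updates are equivalent to a single update on the pooled data, so total successes = posterior α − prior α and total failures = posterior β − prior β.
Total across both batches: 37−18=19 responders, 30−2=28 non-responders.
Subtract the second batch: 19−2=17 responders and 28−18=10 non-responders.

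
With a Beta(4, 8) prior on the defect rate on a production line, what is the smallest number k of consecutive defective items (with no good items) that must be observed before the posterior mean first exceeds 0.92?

k = 89

After k defective items and 0 good items the posterior is Beta(4+k, 8), with mean (4+k)/(4+8+k).
Set (4+k)/(12+k) > 0.92 and solve: k > (0.92·12 − 4)/(1 − 0.92) = 88.000.
The smallest integer exceeding 88.000 is 89.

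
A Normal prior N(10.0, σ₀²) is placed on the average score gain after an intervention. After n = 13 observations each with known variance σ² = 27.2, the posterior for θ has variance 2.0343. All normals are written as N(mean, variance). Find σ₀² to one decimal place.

σ₀² = 73.4

Posterior precision equals prior precision plus data precision: 1/σ_n² = 1/σ₀² + n/σ².
So 1/σ₀² = 1/2.0343 − 13/27.2 = 0.491570 − 0.477941 = 0.013629.
Hence σ₀² = 1/0.013629 ≈ 73.4.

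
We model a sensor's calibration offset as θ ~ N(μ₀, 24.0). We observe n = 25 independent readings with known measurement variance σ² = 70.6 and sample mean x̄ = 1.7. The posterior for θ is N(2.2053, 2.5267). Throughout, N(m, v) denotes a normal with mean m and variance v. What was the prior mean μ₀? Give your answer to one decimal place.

The posterior mean is a precision-weighted average: μ_n = (τ₀μ₀ + τ_data·x̄)/(τ₀+τ_data), with τ₀=1/σ₀² and τ_data=n/σ².
Here τ₀ = 1/24.0 = 0.041667 and τ_data = 25/70.6 = 0.354108, so τ_n = 0.395775.
Rearranging for μ₀: μ₀ = (μ_n·τ_n − τ_data·x̄)/τ₀ = (2.2053·0.395775 − 0.354108·1.7) / 0.041667 = 0.270819/0.041667 ≈ 6.5.

μ₀ = 6.5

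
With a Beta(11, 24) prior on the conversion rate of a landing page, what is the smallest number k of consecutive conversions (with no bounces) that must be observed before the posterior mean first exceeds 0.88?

After k conversions and 0 bounces the posterior is Beta(11+k, 24), with mean (11+k)/(11+24+k).
Set (11+k)/(35+k) > 0.88 and solve: k > (0.88·35 − 11)/(1 − 0.88) = 165.000.
The smallest integer exceeding 165.000 is 166, and checking k=166: (177)/(201) = 0.8806 > 0.88.

k = 166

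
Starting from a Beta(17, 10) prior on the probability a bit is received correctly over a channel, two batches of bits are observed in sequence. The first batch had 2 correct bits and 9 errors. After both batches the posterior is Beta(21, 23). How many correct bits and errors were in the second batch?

Sequential conjugate updates are equivalent to a single update on the pooled data, so total successes = posterior α − prior α and total failures = posterior β − prior β.
Total across both batches: 21−17=4 correct bits, 23−10=13 errors.
Subtract the first batch: 4−2=2 correct bits and 13−9=4 errors.

2 correct bits and 4 errors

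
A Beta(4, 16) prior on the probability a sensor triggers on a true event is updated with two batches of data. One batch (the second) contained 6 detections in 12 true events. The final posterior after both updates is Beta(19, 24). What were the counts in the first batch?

Because Beta–binomial updating is additive in the counts, the combined data contributed (α_post−α_prior, β_post−β_prior) successes and failures.
Total across both batches: 19−4=15 detections, 24−16=8 misses.
Subtract the second batch: 15−6=9 detections and 8−6=2 misses.

9 detections and 2 misses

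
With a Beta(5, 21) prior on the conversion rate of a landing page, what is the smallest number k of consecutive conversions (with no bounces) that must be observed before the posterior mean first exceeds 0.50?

After k conversions and 0 bounces the posterior is Beta(5+k, 21), with mean (5+k)/(5+21+k).
Set (5+k)/(26+k) > 0.50 and solve: k > (0.50·26 − 5)/(1 − 0.50) = 16.000.
The smallest integer exceeding 16.000 is 17.

k = 17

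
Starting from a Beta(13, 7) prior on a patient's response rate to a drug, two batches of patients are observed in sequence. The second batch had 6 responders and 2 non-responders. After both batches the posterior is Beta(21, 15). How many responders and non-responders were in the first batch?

2 responders and 6 non-responders

Because Beta–binomial updating is additive in the counts, the combined data contributed (α_post−α_prior, β_post−β_prior) successes and failures.
Total across both batches: 21−13=8 responders, 15−7=8 non-responders.
Subtract the second batch: 8−6=2 responders and 8−2=6 non-responders.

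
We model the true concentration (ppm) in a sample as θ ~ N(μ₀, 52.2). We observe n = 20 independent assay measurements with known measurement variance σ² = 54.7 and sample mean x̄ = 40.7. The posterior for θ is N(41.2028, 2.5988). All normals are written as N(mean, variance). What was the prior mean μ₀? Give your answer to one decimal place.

μ₀ = 50.8

With known observation variance, the Normal–Normal posterior has precision τ_n = τ₀ + n/σ² and mean μ_n = (τ₀μ₀ + (n/σ²)x̄)/τ_n.
Here τ₀ = 1/52.2 = 0.019157 and τ_data = 20/54.7 = 0.365631, so τ_n = 0.384788.
Rearranging for μ₀: μ₀ = (μ_n·τ_n − τ_data·x̄)/τ₀ = (41.2028·0.384788 − 0.365631·40.7) / 0.019157 = 0.973161/0.019157 ≈ 50.8.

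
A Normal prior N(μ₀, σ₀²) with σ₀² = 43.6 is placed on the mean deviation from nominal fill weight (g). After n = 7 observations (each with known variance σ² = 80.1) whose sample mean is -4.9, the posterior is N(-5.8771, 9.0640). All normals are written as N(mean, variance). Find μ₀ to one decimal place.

μ₀ = -9.6

The posterior mean is a precision-weighted average: μ_n = (τ₀μ₀ + τ_data·x̄)/(τ₀+τ_data), with τ₀=1/σ₀² and τ_data=n/σ².
Here τ₀ = 1/43.6 = 0.022936 and τ_data = 7/80.1 = 0.087391, so τ_n = 0.110327.
Rearranging for μ₀: μ₀ = (μ_n·τ_n − τ_data·x̄)/τ₀ = (-5.8771·0.110327 − 0.087391·-4.9) / 0.022936 = -0.220187/0.022936 ≈ -9.6.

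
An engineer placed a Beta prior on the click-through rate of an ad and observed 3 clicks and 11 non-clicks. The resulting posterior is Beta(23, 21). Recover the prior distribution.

Under Beta–binomial conjugacy the posterior parameters are (a+s, b+f).
Subtract the data counts: 23−3=20, 21−11=10.

Beta(20, 10)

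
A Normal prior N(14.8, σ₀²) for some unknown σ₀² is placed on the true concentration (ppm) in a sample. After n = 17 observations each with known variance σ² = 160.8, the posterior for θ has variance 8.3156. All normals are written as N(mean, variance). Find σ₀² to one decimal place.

σ₀² = 68.8

Posterior precision equals prior precision plus data precision: 1/σ_n² = 1/σ₀² + n/σ².
So 1/σ₀² = 1/8.3156 − 17/160.8 = 0.120256 − 0.105721 = 0.014535.
Hence σ₀² = 1/0.014535 ≈ 68.8.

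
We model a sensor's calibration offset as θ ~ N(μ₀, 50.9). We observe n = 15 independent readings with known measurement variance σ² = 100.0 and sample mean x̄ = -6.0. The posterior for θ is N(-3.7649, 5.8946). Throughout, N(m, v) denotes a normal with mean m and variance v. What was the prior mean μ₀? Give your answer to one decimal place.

With known observation variance, the Normal–Normal posterior has precision τ_n = τ₀ + n/σ² and mean μ_n = (τ₀μ₀ + (n/σ²)x̄)/τ_n.
Here τ₀ = 1/50.9 = 0.019646 and τ_data = 15/100.0 = 0.150000, so τ_n = 0.169646.
Rearranging for μ₀: μ₀ = (μ_n·τ_n − τ_data·x̄)/τ₀ = (-3.7649·0.169646 − 0.150000·-6.0) / 0.019646 = 0.261300/0.019646 ≈ 13.3.

μ₀ = 13.3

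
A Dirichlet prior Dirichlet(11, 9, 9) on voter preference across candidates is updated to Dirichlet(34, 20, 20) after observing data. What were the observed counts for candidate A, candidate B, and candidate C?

For a Dirichlet(α) prior with multinomial counts c, the posterior is Dirichlet(α + c) componentwise.
Counts are posterior − prior componentwise: 34−11=23, 20−9=11, 20−9=11.

counts (23, 11, 11)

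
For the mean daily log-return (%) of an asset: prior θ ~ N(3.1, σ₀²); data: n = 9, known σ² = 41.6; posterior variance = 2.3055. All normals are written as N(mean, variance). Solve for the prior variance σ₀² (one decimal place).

σ₀² = 4.6

For the Normal–Normal model with known σ², precisions add: τ_n = τ₀ + n/σ².
So 1/σ₀² = 1/2.3055 − 9/41.6 = 0.433745 − 0.216346 = 0.217399.
Hence σ₀² = 1/0.217399 ≈ 4.6.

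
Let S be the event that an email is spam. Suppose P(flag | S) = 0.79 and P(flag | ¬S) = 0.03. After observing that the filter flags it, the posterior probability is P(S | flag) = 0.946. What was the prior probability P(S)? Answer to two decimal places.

P(S) = 0.40

Bayes' rule in odds form gives O(S|E) = O(S)·[P(E|S)/P(E|¬S)], hence O(S) = O(S|E)/LR.
Posterior odds = 0.946/(1−0.946) = 17.5185. LR = 0.79/0.03 = 26.3333.
Prior odds = 17.5185/26.3333 = 0.6653, so P(S) = 0.6653/(1+0.6653) ≈ 0.40.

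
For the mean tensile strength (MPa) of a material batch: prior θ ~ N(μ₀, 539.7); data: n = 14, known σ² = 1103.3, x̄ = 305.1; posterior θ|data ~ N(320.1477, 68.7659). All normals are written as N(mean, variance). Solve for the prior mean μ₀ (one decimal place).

μ₀ = 423.2

With known observation variance, the Normal–Normal posterior has precision τ_n = τ₀ + n/σ² and mean μ_n = (τ₀μ₀ + (n/σ²)x̄)/τ_n.
Here τ₀ = 1/539.7 = 0.001853 and τ_data = 14/1103.3 = 0.012689, so τ_n = 0.014542.
Rearranging for μ₀: μ₀ = (μ_n·τ_n − τ_data·x̄)/τ₀ = (320.1477·0.014542 − 0.012689·305.1) / 0.001853 = 0.784174/0.001853 ≈ 423.2.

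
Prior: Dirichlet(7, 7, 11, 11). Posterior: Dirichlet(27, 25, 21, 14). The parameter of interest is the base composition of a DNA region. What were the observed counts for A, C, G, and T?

counts (20, 18, 10, 3)

For a Dirichlet(α) prior with multinomial counts c, the posterior is Dirichlet(α + c) componentwise.
Counts are posterior − prior componentwise: 27−7=20, 25−7=18, 21−11=10, 14−11=3.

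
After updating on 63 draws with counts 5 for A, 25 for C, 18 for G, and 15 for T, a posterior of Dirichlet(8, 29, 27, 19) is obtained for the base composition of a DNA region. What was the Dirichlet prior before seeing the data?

Dirichlet(3, 4, 9, 4)

For a Dirichlet(α) prior with multinomial counts c, the posterior is Dirichlet(α + c) componentwise.
Subtract each count from the matching posterior parameter: 8−5=3, 29−25=4, 27−18=9, 19−15=4.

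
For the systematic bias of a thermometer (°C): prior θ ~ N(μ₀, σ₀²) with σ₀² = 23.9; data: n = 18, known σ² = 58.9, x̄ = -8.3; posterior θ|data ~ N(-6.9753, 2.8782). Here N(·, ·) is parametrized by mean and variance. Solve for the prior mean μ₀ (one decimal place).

With known observation variance, the Normal–Normal posterior has precision τ_n = τ₀ + n/σ² and mean μ_n = (τ₀μ₀ + (n/σ²)x̄)/τ_n.
Here τ₀ = 1/23.9 = 0.041841 and τ_data = 18/58.9 = 0.305603, so τ_n = 0.347444.
Rearranging for μ₀: μ₀ = (μ_n·τ_n − τ_data·x̄)/τ₀ = (-6.9753·0.347444 − 0.305603·-8.3) / 0.041841 = 0.112979/0.041841 ≈ 2.7.

μ₀ = 2.7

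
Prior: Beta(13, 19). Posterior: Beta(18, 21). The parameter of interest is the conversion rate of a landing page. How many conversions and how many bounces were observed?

A Beta(a, b) prior with s successes and f failures in binomial data gives a Beta(a+s, b+f) posterior.
Match parameters: s=18−13=5, f=21−19=2.

5 conversions and 2 bounces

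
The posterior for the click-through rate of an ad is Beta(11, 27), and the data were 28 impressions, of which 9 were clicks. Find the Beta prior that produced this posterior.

Beta(2, 8)

Beta is conjugate to the binomial likelihood: posterior = Beta(a+s, b+f).
Subtract the data counts: 11−9=2, 27−19=8.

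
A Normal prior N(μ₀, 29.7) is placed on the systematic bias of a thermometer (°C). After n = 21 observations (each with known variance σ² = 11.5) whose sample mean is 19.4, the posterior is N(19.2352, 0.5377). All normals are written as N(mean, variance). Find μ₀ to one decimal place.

μ₀ = 10.3

The posterior mean is a precision-weighted average: μ_n = (τ₀μ₀ + τ_data·x̄)/(τ₀+τ_data), with τ₀=1/σ₀² and τ_data=n/σ².
Here τ₀ = 1/29.7 = 0.033670 and τ_data = 21/11.5 = 1.826087, so τ_n = 1.859757.
Rearranging for μ₀: μ₀ = (μ_n·τ_n − τ_data·x̄)/τ₀ = (19.2352·1.859757 − 1.826087·19.4) / 0.033670 = 0.346710/0.033670 ≈ 10.3.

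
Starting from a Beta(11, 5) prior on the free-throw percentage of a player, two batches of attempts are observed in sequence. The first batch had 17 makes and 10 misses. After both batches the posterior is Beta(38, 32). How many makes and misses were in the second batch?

10 makes and 17 misses

Because Beta–binomial updating is additive in the counts, the combined data contributed (α_post−α_prior, β_post−β_prior) successes and failures.
Total across both batches: 38−11=27 makes, 32−5=27 misses.
Subtract the first batch: 27−17=10 makes and 27−10=17 misses.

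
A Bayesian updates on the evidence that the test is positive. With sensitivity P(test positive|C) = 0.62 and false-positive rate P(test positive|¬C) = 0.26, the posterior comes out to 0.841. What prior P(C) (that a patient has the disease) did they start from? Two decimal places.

In odds form, posterior odds = prior odds × likelihood ratio, so prior odds = posterior odds ÷ LR.
Posterior odds = 0.841/(1−0.841) = 5.2893. LR = 0.62/0.26 = 2.3846.
Prior odds = 5.2893/2.3846 = 2.2181, so P(C) = 2.2181/(1+2.2181) ≈ 0.69.

P(C) = 0.69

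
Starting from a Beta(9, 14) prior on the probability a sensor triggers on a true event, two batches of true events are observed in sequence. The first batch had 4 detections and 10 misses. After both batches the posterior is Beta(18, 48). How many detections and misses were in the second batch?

Sequential conjugate updates are equivalent to a single update on the pooled data, so total successes = posterior α − prior α and total failures = posterior β − prior β.
Total across both batches: 18−9=9 detections, 48−14=34 misses.
Subtract the first batch: 9−4=5 detections and 34−10=24 misses.

5 detections and 24 misses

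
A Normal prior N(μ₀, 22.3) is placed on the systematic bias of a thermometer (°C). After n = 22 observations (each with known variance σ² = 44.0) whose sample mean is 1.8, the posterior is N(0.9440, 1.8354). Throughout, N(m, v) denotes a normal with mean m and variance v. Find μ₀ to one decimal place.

The posterior mean is a precision-weighted average: μ_n = (τ₀μ₀ + τ_data·x̄)/(τ₀+τ_data), with τ₀=1/σ₀² and τ_data=n/σ².
Here τ₀ = 1/22.3 = 0.044843 and τ_data = 22/44.0 = 0.500000, so τ_n = 0.544843.
Rearranging for μ₀: μ₀ = (μ_n·τ_n − τ_data·x̄)/τ₀ = (0.9440·0.544843 − 0.500000·1.8) / 0.044843 = -0.385668/0.044843 ≈ -8.6.

μ₀ = -8.6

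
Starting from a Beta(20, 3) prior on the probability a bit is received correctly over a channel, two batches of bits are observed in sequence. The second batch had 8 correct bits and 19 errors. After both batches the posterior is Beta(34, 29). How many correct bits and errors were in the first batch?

Because Beta–binomial updating is additive in the counts, the combined data contributed (α_post−α_prior, β_post−β_prior) successes and failures.
Total across both batches: 34−20=14 correct bits, 29−3=26 errors.
Subtract the second batch: 14−8=6 correct bits and 26−19=7 errors.

6 correct bits and 7 errors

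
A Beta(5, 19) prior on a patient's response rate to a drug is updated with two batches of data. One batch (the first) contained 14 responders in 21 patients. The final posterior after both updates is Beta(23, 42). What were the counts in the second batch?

4 responders and 16 non-responders

Sequential conjugate updates are equivalent to a single update on the pooled data, so total successes = posterior α − prior α and total failures = posterior β − prior β.
Total across both batches: 23−5=18 responders, 42−19=23 non-responders.
Subtract the first batch: 18−14=4 responders and 23−7=16 non-responders.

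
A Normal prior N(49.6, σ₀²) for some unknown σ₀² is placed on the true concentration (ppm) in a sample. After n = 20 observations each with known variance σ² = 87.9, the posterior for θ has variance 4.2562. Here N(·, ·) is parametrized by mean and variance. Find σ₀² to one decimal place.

σ₀² = 134.8

For the Normal–Normal model with known σ², precisions add: τ_n = τ₀ + n/σ².
So 1/σ₀² = 1/4.2562 − 20/87.9 = 0.234951 − 0.227531 = 0.007420.
Hence σ₀² = 1/0.007420 ≈ 134.8.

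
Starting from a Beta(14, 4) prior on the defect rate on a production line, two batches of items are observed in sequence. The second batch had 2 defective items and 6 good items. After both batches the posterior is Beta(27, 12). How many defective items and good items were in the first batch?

Sequential conjugate updates are equivalent to a single update on the pooled data, so total successes = posterior α − prior α and total failures = posterior β − prior β.
Total across both batches: 27−14=13 defective items, 12−4=8 good items.
Subtract the second batch: 13−2=11 defective items and 8−6=2 good items.

11 defective items and 2 good items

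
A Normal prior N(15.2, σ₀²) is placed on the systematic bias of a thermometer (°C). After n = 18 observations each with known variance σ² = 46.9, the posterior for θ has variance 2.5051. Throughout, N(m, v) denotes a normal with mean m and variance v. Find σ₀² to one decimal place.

σ₀² = 65.0

For the Normal–Normal model with known σ², precisions add: τ_n = τ₀ + n/σ².
So 1/σ₀² = 1/2.5051 − 18/46.9 = 0.399186 − 0.383795 = 0.015391.
Hence σ₀² = 1/0.015391 ≈ 65.0.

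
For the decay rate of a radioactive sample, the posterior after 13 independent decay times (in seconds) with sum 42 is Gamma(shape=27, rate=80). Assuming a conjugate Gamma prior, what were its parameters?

For an exponential likelihood with a Gamma(α, β) prior on the rate, n observations with total T give posterior Gamma(α+n, β+T).
So α = 27 − 13 = 14 and β = 80 − 42 = 38.

Gamma(shape=14, rate=38)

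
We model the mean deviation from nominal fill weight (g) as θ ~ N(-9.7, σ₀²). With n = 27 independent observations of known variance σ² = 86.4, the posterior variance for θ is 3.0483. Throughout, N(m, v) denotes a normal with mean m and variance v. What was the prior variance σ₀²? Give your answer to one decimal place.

Posterior precision equals prior precision plus data precision: 1/σ_n² = 1/σ₀² + n/σ².
So 1/σ₀² = 1/3.0483 − 27/86.4 = 0.328052 − 0.312500 = 0.015552.
Hence σ₀² = 1/0.015552 ≈ 64.3.

σ₀² = 64.3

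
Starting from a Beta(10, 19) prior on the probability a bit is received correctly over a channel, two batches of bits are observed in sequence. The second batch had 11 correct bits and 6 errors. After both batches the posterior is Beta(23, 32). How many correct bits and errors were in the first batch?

2 correct bits and 7 errors

Because Beta–binomial updating is additive in the counts, the combined data contributed (α_post−α_prior, β_post−β_prior) successes and failures.
Total across both batches: 23−10=13 correct bits, 32−19=13 errors.
Subtract the second batch: 13−11=2 correct bits and 13−6=7 errors.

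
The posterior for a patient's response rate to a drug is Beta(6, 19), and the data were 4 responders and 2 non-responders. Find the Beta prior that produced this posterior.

Beta is conjugate to the binomial likelihood: posterior = Beta(a+s, b+f).
Subtract the data counts: 6−4=2, 19−2=17.

Beta(2, 17)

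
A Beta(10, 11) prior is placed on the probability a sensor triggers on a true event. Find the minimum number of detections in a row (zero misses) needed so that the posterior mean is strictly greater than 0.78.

After k detections and 0 misses the posterior is Beta(10+k, 11), with mean (10+k)/(10+11+k).
Set (10+k)/(21+k) > 0.78 and solve: k > (0.78·21 − 10)/(1 − 0.78) = 29.000.
The smallest integer exceeding 29.000 is 30.

k = 30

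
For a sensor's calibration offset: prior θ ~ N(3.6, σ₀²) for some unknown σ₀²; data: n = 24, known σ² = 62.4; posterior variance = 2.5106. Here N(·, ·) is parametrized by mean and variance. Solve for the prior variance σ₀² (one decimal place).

Posterior precision equals prior precision plus data precision: 1/σ_n² = 1/σ₀² + n/σ².
So 1/σ₀² = 1/2.5106 − 24/62.4 = 0.398311 − 0.384615 = 0.013696.
Hence σ₀² = 1/0.013696 ≈ 73.0.

σ₀² = 73.0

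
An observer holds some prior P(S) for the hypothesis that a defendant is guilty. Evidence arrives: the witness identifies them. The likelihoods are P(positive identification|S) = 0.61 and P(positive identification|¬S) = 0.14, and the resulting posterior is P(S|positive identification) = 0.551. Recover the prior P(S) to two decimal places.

Bayes' rule in odds form gives O(S|E) = O(S)·[P(E|S)/P(E|¬S)], hence O(S) = O(S|E)/LR.
Posterior odds = 0.551/(1−0.551) = 1.2272. LR = 0.61/0.14 = 4.3571.
Prior odds = 1.2272/4.3571 = 0.2817, so P(S) = 0.2817/(1+0.2817) ≈ 0.22.

P(S) = 0.22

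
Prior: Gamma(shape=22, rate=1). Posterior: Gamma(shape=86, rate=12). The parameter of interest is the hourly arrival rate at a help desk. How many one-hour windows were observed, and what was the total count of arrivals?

n = 11 one-hour windows with total 64 arrivals

Gamma–Poisson conjugacy: posterior shape = α + Σxᵢ, posterior rate = β + n.
Matching: Σxᵢ = 86 − 22 = 64 and n = 12 − 1 = 11.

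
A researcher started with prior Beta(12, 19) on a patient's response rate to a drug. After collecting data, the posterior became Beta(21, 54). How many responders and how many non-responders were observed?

9 responders and 35 non-responders

Under Beta–binomial conjugacy the posterior parameters are (α+s, β+f).
Match parameters: s=21−12=9, f=54−19=35.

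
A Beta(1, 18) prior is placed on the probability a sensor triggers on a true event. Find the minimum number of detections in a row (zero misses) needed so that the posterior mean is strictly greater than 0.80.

After k detections and 0 misses the posterior is Beta(1+k, 18), with mean (1+k)/(1+18+k).
Set (1+k)/(19+k) > 0.80 and solve: k > (0.80·19 − 1)/(1 − 0.80) = 71.000.
The smallest integer exceeding 71.000 is 72, and checking k=72: (73)/(91) = 0.8022 > 0.80.

k = 72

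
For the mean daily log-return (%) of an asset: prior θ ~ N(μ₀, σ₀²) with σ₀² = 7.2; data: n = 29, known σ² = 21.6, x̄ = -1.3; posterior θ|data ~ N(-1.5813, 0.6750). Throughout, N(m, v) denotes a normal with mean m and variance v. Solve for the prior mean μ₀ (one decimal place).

μ₀ = -4.3

With known observation variance, the Normal–Normal posterior has precision τ_n = τ₀ + n/σ² and mean μ_n = (τ₀μ₀ + (n/σ²)x̄)/τ_n.
Here τ₀ = 1/7.2 = 0.138889 and τ_data = 29/21.6 = 1.342593, so τ_n = 1.481482.
Rearranging for μ₀: μ₀ = (μ_n·τ_n − τ_data·x̄)/τ₀ = (-1.5813·1.481482 − 1.342593·-1.3) / 0.138889 = -0.597297/0.138889 ≈ -4.3.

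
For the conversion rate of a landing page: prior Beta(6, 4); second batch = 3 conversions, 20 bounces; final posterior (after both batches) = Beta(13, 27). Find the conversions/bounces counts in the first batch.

Because Beta–binomial updating is additive in the counts, the combined data contributed (α_post−α_prior, β_post−β_prior) successes and failures.
Total across both batches: 13−6=7 conversions, 27−4=23 bounces.
Subtract the second batch: 7−3=4 conversions and 23−20=3 bounces.

4 conversions and 3 bounces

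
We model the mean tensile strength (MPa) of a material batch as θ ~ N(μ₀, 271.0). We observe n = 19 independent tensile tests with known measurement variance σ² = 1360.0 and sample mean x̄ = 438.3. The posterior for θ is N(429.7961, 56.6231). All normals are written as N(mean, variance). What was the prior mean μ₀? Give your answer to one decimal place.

The posterior mean is a precision-weighted average: μ_n = (τ₀μ₀ + τ_data·x̄)/(τ₀+τ_data), with τ₀=1/σ₀² and τ_data=n/σ².
Here τ₀ = 1/271.0 = 0.003690 and τ_data = 19/1360.0 = 0.013971, so τ_n = 0.017661.
Rearranging for μ₀: μ₀ = (μ_n·τ_n − τ_data·x̄)/τ₀ = (429.7961·0.017661 − 0.013971·438.3) / 0.003690 = 1.467140/0.003690 ≈ 397.6.

μ₀ = 397.6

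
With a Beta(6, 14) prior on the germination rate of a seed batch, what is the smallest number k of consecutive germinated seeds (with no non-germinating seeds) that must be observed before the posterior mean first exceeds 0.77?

k = 41

After k germinated seeds and 0 non-germinating seeds the posterior is Beta(6+k, 14), with mean (6+k)/(6+14+k).
Set (6+k)/(20+k) > 0.77 and solve: k > (0.77·20 − 6)/(1 − 0.77) = 40.870.
The smallest integer exceeding 40.870 is 41, and checking k=41: (47)/(61) = 0.7705 > 0.77.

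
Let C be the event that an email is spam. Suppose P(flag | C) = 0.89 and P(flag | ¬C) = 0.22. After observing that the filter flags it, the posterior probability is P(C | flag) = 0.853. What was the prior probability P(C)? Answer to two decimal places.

P(C) = 0.59

Bayes' rule in odds form gives O(C|E) = O(C)·[P(E|C)/P(E|¬C)], hence O(C) = O(C|E)/LR.
Posterior odds = 0.853/(1−0.853) = 5.8027. LR = 0.89/0.22 = 4.0455.
Prior odds = 5.8027/4.0455 = 1.4344, so P(C) = 1.4344/(1+1.4344) ≈ 0.59.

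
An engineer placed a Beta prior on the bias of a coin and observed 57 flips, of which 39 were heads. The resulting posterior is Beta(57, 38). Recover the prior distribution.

Under Beta–binomial conjugacy the posterior parameters are (a+s, b+f).
So a = 57 − 39 = 18 and b = 38 − 18 = 20.

Beta(18, 20)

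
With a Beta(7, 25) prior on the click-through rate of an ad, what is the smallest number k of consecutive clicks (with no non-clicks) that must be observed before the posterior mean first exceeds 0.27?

After k clicks and 0 non-clicks the posterior is Beta(7+k, 25), with mean (7+k)/(7+25+k).
Set (7+k)/(32+k) > 0.27 and solve: k > (0.27·32 − 7)/(1 − 0.27) = 2.247.
The smallest integer exceeding 2.247 is 3.

k = 3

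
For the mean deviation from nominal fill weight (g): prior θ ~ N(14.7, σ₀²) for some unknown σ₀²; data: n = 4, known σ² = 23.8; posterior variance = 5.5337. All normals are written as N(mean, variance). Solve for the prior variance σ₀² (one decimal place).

σ₀² = 79.1

For the Normal–Normal model with known σ², precisions add: τ_n = τ₀ + n/σ².
So 1/σ₀² = 1/5.5337 − 4/23.8 = 0.180711 − 0.168067 = 0.012644.
Hence σ₀² = 1/0.012644 ≈ 79.1.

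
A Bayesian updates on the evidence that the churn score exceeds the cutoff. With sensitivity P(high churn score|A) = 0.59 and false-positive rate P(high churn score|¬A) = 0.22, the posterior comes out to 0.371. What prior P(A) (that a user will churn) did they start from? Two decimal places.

Bayes' rule in odds form gives O(A|E) = O(A)·[P(E|A)/P(E|¬A)], hence O(A) = O(A|E)/LR.
Posterior odds = 0.371/(1−0.371) = 0.5898. LR = 0.59/0.22 = 2.6818.
Prior odds = 0.5898/2.6818 = 0.2199, so P(A) = 0.2199/(1+0.2199) ≈ 0.18.

P(A) = 0.18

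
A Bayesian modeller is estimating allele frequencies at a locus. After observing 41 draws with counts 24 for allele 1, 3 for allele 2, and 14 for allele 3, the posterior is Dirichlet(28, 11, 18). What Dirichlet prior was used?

For a Dirichlet(α) prior with multinomial counts c, the posterior is Dirichlet(α + c) componentwise.
Subtract each count from the matching posterior parameter: 28−24=4, 11−3=8, 18−14=4.

Dirichlet(4, 8, 4)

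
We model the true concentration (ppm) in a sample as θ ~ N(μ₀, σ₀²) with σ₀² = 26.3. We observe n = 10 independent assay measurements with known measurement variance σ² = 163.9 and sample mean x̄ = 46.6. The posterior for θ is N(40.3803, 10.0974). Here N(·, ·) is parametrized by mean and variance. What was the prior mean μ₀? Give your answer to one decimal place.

With known observation variance, the Normal–Normal posterior has precision τ_n = τ₀ + n/σ² and mean μ_n = (τ₀μ₀ + (n/σ²)x̄)/τ_n.
Here τ₀ = 1/26.3 = 0.038023 and τ_data = 10/163.9 = 0.061013, so τ_n = 0.099036.
Rearranging for μ₀: μ₀ = (μ_n·τ_n − τ_data·x̄)/τ₀ = (40.3803·0.099036 − 0.061013·46.6) / 0.038023 = 1.155898/0.038023 ≈ 30.4.

μ₀ = 30.4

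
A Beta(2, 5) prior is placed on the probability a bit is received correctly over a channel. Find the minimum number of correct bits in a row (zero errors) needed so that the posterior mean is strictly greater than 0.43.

After k correct bits and 0 errors the posterior is Beta(2+k, 5), with mean (2+k)/(2+5+k).
Set (2+k)/(7+k) > 0.43 and solve: k > (0.43·7 − 2)/(1 − 0.43) = 1.772.
The smallest integer exceeding 1.772 is 2, and checking k=2: (4)/(9) = 0.4444 > 0.43.

k = 2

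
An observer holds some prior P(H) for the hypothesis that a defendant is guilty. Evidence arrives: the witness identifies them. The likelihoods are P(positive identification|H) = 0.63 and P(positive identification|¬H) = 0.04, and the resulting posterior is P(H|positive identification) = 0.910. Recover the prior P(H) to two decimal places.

P(H) = 0.39

In odds form, posterior odds = prior odds × likelihood ratio, so prior odds = posterior odds ÷ LR.
Posterior odds = 0.910/(1−0.910) = 10.1111. LR = 0.63/0.04 = 15.7500.
Prior odds = 10.1111/15.7500 = 0.6420, so P(H) = 0.6420/(1+0.6420) ≈ 0.39.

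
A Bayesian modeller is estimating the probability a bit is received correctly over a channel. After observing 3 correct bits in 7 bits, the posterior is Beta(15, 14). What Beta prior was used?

A Beta(α, β) prior with s successes and f failures in binomial data gives a Beta(α+s, β+f) posterior.
So α = 15 − 3 = 12 and β = 14 − 4 = 10.

Beta(12, 10)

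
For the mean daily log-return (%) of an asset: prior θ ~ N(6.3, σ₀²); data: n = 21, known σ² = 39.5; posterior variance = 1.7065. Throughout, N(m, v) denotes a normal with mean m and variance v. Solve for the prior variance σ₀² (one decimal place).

Posterior precision equals prior precision plus data precision: 1/σ_n² = 1/σ₀² + n/σ².
So 1/σ₀² = 1/1.7065 − 21/39.5 = 0.585995 − 0.531646 = 0.054349.
Hence σ₀² = 1/0.054349 ≈ 18.4.

σ₀² = 18.4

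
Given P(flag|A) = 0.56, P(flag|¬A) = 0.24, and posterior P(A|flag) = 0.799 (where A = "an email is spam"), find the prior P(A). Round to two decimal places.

P(A) = 0.63

In odds form, posterior odds = prior odds × likelihood ratio, so prior odds = posterior odds ÷ LR.
Posterior odds = 0.799/(1−0.799) = 3.9751. LR = 0.56/0.24 = 2.3333.
Prior odds = 3.9751/2.3333 = 1.7036, so P(A) = 1.7036/(1+1.7036) ≈ 0.63.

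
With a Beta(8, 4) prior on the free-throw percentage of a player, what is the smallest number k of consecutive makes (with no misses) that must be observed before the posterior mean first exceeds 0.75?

k = 5

After k makes and 0 misses the posterior is Beta(8+k, 4), with mean (8+k)/(8+4+k).
Set (8+k)/(12+k) > 0.75 and solve: k > (0.75·12 − 8)/(1 − 0.75) = 4.000.
The smallest integer exceeding 4.000 is 5, and checking k=5: (13)/(17) = 0.7647 > 0.75.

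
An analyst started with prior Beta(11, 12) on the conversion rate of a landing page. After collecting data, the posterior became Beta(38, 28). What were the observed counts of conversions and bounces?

27 conversions and 16 bounces

Under Beta–binomial conjugacy the posterior parameters are (a+s, b+f).
So s = 38 − 11 = 27 and f = 28 − 12 = 16.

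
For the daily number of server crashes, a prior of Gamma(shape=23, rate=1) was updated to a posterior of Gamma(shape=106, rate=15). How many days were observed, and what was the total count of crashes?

Gamma–Poisson conjugacy: posterior shape = α + Σxᵢ, posterior rate = β + n.
Matching: Σxᵢ = 106 − 23 = 83 and n = 15 − 1 = 14.

n = 14 days with total 83 crashes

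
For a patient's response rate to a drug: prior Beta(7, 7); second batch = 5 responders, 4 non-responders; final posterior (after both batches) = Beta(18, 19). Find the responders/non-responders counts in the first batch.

6 responders and 8 non-responders

Because Beta–binomial updating is additive in the counts, the combined data contributed (α_post−α_prior, β_post−β_prior) successes and failures.
Total across both batches: 18−7=11 responders, 19−7=12 non-responders.
Subtract the second batch: 11−5=6 responders and 12−4=8 non-responders.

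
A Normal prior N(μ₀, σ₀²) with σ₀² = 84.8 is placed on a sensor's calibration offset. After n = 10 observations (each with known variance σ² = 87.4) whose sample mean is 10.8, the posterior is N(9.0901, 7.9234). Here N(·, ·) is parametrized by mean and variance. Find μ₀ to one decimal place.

With known observation variance, the Normal–Normal posterior has precision τ_n = τ₀ + n/σ² and mean μ_n = (τ₀μ₀ + (n/σ²)x̄)/τ_n.
Here τ₀ = 1/84.8 = 0.011792 and τ_data = 10/87.4 = 0.114416, so τ_n = 0.126208.
Rearranging for μ₀: μ₀ = (μ_n·τ_n − τ_data·x̄)/τ₀ = (9.0901·0.126208 − 0.114416·10.8) / 0.011792 = -0.088449/0.011792 ≈ -7.5.

μ₀ = -7.5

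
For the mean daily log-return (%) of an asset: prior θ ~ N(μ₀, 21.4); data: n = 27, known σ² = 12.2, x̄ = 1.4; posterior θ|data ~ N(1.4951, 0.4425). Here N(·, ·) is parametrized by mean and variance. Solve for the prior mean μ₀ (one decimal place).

μ₀ = 6.0

The posterior mean is a precision-weighted average: μ_n = (τ₀μ₀ + τ_data·x̄)/(τ₀+τ_data), with τ₀=1/σ₀² and τ_data=n/σ².
Here τ₀ = 1/21.4 = 0.046729 and τ_data = 27/12.2 = 2.213115, so τ_n = 2.259844.
Rearranging for μ₀: μ₀ = (μ_n·τ_n − τ_data·x̄)/τ₀ = (1.4951·2.259844 − 2.213115·1.4) / 0.046729 = 0.280332/0.046729 ≈ 6.0.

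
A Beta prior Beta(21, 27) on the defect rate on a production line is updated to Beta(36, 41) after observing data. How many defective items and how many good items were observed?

15 defective items and 14 good items

Under Beta–binomial conjugacy the posterior parameters are (a+s, b+f).
So s = 36 − 21 = 15 and f = 41 − 27 = 14.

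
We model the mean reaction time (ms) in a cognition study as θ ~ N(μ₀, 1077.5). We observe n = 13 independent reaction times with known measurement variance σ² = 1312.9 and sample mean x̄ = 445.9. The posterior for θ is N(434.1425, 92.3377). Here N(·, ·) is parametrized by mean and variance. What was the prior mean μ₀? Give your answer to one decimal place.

With known observation variance, the Normal–Normal posterior has precision τ_n = τ₀ + n/σ² and mean μ_n = (τ₀μ₀ + (n/σ²)x̄)/τ_n.
Here τ₀ = 1/1077.5 = 0.000928 and τ_data = 13/1312.9 = 0.009902, so τ_n = 0.010830.
Rearranging for μ₀: μ₀ = (μ_n·τ_n − τ_data·x̄)/τ₀ = (434.1425·0.010830 − 0.009902·445.9) / 0.000928 = 0.286461/0.000928 ≈ 308.7.

μ₀ = 308.7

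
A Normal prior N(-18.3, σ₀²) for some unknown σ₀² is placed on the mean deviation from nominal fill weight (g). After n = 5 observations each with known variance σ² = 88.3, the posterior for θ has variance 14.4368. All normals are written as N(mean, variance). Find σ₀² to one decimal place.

Posterior precision equals prior precision plus data precision: 1/σ_n² = 1/σ₀² + n/σ².
So 1/σ₀² = 1/14.4368 − 5/88.3 = 0.069267 − 0.056625 = 0.012642.
Hence σ₀² = 1/0.012642 ≈ 79.1.

σ₀² = 79.1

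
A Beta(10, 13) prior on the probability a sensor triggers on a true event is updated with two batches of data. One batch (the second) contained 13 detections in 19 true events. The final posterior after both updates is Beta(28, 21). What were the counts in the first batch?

5 detections and 2 misses

Because Beta–binomial updating is additive in the counts, the combined data contributed (α_post−α_prior, β_post−β_prior) successes and failures.
Total across both batches: 28−10=18 detections, 21−13=8 misses.
Subtract the second batch: 18−13=5 detections and 8−6=2 misses.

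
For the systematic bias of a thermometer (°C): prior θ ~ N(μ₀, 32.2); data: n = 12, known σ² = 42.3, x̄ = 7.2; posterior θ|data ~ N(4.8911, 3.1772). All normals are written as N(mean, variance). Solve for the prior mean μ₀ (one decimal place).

With known observation variance, the Normal–Normal posterior has precision τ_n = τ₀ + n/σ² and mean μ_n = (τ₀μ₀ + (n/σ²)x̄)/τ_n.
Here τ₀ = 1/32.2 = 0.031056 and τ_data = 12/42.3 = 0.283688, so τ_n = 0.314744.
Rearranging for μ₀: μ₀ = (μ_n·τ_n − τ_data·x̄)/τ₀ = (4.8911·0.314744 − 0.283688·7.2) / 0.031056 = -0.503109/0.031056 ≈ -16.2.

μ₀ = -16.2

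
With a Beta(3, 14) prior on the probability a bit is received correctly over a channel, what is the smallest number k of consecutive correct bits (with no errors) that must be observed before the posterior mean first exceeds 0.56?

After k correct bits and 0 errors the posterior is Beta(3+k, 14), with mean (3+k)/(3+14+k).
Set (3+k)/(17+k) > 0.56 and solve: k > (0.56·17 − 3)/(1 − 0.56) = 14.818.
The smallest integer exceeding 14.818 is 15, and checking k=15: (18)/(32) = 0.5625 > 0.56.

k = 15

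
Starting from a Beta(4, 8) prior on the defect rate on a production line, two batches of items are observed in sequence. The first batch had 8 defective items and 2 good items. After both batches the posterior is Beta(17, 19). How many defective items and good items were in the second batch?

Sequential conjugate updates are equivalent to a single update on the pooled data, so total successes = posterior α − prior α and total failures = posterior β − prior β.
Total across both batches: 17−4=13 defective items, 19−8=11 good items.
Subtract the first batch: 13−8=5 defective items and 11−2=9 good items.

5 defective items and 9 good items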